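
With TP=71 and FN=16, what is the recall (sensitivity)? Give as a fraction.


Recall = TP / (TP + FN) = 71 / 87 = 71/87.

71/87


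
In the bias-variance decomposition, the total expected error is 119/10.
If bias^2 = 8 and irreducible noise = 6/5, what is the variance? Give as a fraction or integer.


Total error = bias^2 + variance + irreducible noise. So variance = 119/10 - 8 - 6/5 = 27/10.

27/10


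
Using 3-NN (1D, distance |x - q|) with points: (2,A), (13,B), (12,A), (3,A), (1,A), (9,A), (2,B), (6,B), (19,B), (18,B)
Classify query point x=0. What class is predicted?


Distances: |2-0|=2, |13-0|=13, |12-0|=12, |3-0|=3, |1-0|=1, |9-0|=9, |2-0|=2, |6-0|=6, |19-0|=19, |18-0|=18. 3 nearest: (1,A), (2,A), (2,B). Counts: {'A': 2, 'B': 1}. Majority class: A.

A


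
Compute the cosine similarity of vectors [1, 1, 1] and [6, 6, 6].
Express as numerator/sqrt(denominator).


dot = 18. |a|^2 = 3, |b|^2 = 108. cos = 18/sqrt(324).

18/sqrt(324)


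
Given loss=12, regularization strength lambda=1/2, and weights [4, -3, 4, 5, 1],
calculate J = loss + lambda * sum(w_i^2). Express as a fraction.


L2 sq norm = sum(w^2) = 67. J = 12 + 1/2 * 67 = 91/2.

91/2


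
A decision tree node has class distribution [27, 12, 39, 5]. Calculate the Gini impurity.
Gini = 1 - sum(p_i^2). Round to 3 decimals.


Total = 83. Proportions: 27/83, 12/83, 39/83, 5/83. sum(p_i^2) = 0.3511. Gini = 1 - 0.3511 = 0.6489, which rounds to 0.649.

0.649


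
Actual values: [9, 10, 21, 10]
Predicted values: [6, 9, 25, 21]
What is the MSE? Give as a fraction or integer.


MSE = (1/4) * ((9-6)^2=9 + (10-9)^2=1 + (21-25)^2=16 + (10-21)^2=121). Sum = 147. MSE = 147/4.

147/4


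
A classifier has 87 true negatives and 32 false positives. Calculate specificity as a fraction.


Specificity = TN / (TN + FP) = 87 / 119 = 87/119.

87/119


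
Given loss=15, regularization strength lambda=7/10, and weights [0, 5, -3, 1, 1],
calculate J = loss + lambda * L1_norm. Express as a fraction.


L1 norm = sum(|w|) = 10. J = 15 + 7/10 * 10 = 22.

22


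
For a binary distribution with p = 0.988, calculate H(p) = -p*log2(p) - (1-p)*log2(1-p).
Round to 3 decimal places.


H = -0.988*log2(0.988) - 0.012*log2(0.012) = 0.094.

0.094


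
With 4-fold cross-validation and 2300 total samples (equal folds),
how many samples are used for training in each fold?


Each validation fold has 2300/4 = 575 samples. Training set = 2300 - 575 = 1725.

1725


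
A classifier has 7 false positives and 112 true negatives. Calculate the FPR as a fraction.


FPR = FP / (FP + TN) = 7 / 119 = 1/17.

1/17


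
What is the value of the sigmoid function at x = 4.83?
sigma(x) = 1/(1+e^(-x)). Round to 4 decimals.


sigma(4.83) = 1/(1+e^(-4.83)) = 1/(1+0.007987) = 1/1.007987 = 0.9921.

0.9921


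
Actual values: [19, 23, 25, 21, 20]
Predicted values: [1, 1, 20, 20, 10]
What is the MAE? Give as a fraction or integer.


MAE = (1/5) * (|19-1|=18 + |23-1|=22 + |25-20|=5 + |21-20|=1 + |20-10|=10). Sum = 56. MAE = 56/5.

56/5


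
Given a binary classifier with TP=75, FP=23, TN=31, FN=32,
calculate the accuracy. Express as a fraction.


Accuracy = (TP + TN) / (TP + TN + FP + FN) = (75 + 31) / 161 = 106/161.

106/161


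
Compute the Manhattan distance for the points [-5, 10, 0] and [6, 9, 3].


d = sum of absolute differences: |-5-6|=11 + |10-9|=1 + |0-3|=3 = 15.

15


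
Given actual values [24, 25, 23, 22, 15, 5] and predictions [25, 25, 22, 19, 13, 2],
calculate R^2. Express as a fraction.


Mean(y) = 19. SS_res = 24. SS_tot = 298. R^2 = 1 - 24/(298) = 137/149.

137/149


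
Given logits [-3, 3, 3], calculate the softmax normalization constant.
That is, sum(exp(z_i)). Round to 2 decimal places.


Denom = e^-3=0.0498 + e^3=20.0855 + e^3=20.0855. Sum = 40.2208, which rounds to 40.22.

40.22


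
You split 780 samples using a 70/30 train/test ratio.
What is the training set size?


Test set = 780 * 30% = 234. Training set = 780 - 234 = 546.

546


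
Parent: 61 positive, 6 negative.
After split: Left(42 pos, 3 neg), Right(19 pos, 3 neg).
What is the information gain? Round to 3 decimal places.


H(parent) = 0.4350. H(left) = 0.3534, H(right) = 0.5746. Weighted = (45/67)*0.3534 + (22/67)*0.5746 = 0.4260. IG = 0.4350 - 0.4260 = 0.0090, which rounds to 0.009.

0.009


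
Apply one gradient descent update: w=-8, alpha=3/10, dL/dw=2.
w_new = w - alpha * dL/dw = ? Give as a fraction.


w_new = -8 - 3/10 * 2 = -8 - 3/5 = -43/5.

-43/5


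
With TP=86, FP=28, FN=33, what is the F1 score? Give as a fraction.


Precision = 86/114 = 43/57. Recall = 86/119 = 86/119. F1 = 2*P*R/(P+R) = 172/233.

172/233


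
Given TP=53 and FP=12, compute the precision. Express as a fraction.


Precision = TP / (TP + FP) = 53 / 65 = 53/65.

53/65


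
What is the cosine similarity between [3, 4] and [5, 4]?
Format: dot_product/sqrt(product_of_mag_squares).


dot = 31. |a|^2 = 25, |b|^2 = 41. cos = 31/sqrt(1025).

31/sqrt(1025)


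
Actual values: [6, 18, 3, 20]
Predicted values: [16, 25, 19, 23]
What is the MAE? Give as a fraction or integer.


MAE = (1/4) * (|6-16|=10 + |18-25|=7 + |3-19|=16 + |20-23|=3). Sum = 36. MAE = 9.

9


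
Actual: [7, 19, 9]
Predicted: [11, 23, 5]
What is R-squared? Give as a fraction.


Mean(y) = 35/3. SS_res = 48. SS_tot = 248/3. R^2 = 1 - 48/(248/3) = 13/31.

13/31


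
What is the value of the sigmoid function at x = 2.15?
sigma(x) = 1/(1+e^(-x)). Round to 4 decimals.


sigma(2.15) = 1/(1+e^(-2.15)) = 1/(1+0.116484) = 1/1.116484 = 0.8957.

0.8957


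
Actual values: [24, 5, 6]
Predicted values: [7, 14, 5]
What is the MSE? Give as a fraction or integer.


MSE = (1/3) * ((24-7)^2=289 + (5-14)^2=81 + (6-5)^2=1). Sum = 371. MSE = 371/3.

371/3


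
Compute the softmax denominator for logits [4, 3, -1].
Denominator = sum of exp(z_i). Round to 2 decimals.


Denom = e^4=54.5982 + e^3=20.0855 + e^-1=0.3679. Sum = 75.0516, which rounds to 75.05.

75.05


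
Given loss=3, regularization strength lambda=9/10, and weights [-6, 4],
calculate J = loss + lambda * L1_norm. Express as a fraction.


L1 norm = sum(|w|) = 10. J = 3 + 9/10 * 10 = 12.

12


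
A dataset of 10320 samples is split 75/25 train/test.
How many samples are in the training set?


Test set = 10320 * 25% = 2580. Training set = 10320 - 2580 = 7740.

7740


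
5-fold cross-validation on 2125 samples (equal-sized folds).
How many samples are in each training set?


Each validation fold has 2125/5 = 425 samples. Training set = 2125 - 425 = 1700.

1700


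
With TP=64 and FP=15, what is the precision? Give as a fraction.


Precision = TP / (TP + FP) = 64 / 79 = 64/79.

64/79


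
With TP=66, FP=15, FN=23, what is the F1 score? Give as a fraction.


Precision = 66/81 = 22/27. Recall = 66/89 = 66/89. F1 = 2*P*R/(P+R) = 66/85.

66/85


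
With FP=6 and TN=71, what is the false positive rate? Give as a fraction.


FPR = FP / (FP + TN) = 6 / 77 = 6/77.

6/77


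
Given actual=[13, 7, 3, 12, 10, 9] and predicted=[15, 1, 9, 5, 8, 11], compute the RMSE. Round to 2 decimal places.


MSE = 22.1667. RMSE = sqrt(22.1667) = 4.71.

4.71


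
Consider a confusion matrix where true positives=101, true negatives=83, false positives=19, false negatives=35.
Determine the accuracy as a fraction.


Accuracy = (TP + TN) / (TP + TN + FP + FN) = (101 + 83) / 238 = 92/119.

92/119


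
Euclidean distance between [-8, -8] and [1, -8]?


d = sqrt(sum of squared differences). (-8-1)^2=81, (-8--8)^2=0. Sum = 81.

9


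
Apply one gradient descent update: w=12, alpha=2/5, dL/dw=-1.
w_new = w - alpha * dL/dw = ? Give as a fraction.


w_new = 12 - 2/5 * -1 = 12 - -2/5 = 62/5.

62/5


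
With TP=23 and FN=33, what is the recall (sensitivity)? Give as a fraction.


Recall = TP / (TP + FN) = 23 / 56 = 23/56.

23/56


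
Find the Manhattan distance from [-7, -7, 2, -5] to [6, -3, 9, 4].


d = sum of absolute differences: |-7-6|=13 + |-7--3|=4 + |2-9|=7 + |-5-4|=9 = 33.

33


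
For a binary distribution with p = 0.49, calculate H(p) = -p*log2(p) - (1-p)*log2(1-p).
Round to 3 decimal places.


H = -0.49*log2(0.49) - 0.51*log2(0.51) = 1.000.

1.000


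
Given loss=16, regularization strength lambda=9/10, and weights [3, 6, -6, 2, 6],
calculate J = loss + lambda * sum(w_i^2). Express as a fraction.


L2 sq norm = sum(w^2) = 121. J = 16 + 9/10 * 121 = 1249/10.

1249/10


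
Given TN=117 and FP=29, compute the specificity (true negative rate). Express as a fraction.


Specificity = TN / (TN + FP) = 117 / 146 = 117/146.

117/146


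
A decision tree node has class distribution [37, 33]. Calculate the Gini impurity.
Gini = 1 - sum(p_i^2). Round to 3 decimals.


Total = 70. Proportions: 37/70, 33/70. sum(p_i^2) = 0.5016. Gini = 1 - 0.5016 = 0.4984, which rounds to 0.498.

0.498


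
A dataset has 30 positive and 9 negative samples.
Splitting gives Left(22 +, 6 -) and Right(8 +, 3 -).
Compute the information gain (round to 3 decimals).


H(parent) = 0.7793. H(left) = 0.7496, H(right) = 0.8454. Weighted = (28/39)*0.7496 + (11/39)*0.8454 = 0.7766. IG = 0.7793 - 0.7766 = 0.0027, which rounds to 0.003.

0.003


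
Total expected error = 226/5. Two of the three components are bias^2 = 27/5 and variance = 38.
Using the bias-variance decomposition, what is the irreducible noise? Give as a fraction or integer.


Total error = bias^2 + variance + irreducible noise. So irreducible noise = 226/5 - 27/5 - 38 = 9/5.

9/5


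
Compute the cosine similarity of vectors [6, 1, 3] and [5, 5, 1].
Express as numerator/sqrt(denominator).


dot = 38. |a|^2 = 46, |b|^2 = 51. cos = 38/sqrt(2346).

38/sqrt(2346)


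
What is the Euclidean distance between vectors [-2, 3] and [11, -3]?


d = sqrt(sum of squared differences). (-2-11)^2=169, (3--3)^2=36. Sum = 205.

sqrt(205)


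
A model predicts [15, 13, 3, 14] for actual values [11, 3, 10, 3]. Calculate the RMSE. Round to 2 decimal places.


MSE = 71.5000. RMSE = sqrt(71.5000) = 8.46.

8.46


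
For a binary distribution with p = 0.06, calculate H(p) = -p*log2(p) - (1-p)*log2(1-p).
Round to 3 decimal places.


H = -0.06*log2(0.06) - 0.94*log2(0.94) = 0.327.

0.327


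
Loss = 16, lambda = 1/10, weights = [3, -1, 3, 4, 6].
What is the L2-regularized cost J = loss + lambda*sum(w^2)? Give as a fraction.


L2 sq norm = sum(w^2) = 71. J = 16 + 1/10 * 71 = 231/10.

231/10


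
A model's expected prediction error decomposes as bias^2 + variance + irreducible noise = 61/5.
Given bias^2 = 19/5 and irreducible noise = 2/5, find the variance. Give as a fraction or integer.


Total error = bias^2 + variance + irreducible noise. So variance = 61/5 - 19/5 - 2/5 = 8.

8


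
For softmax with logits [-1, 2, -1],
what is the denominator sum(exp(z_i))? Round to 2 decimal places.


Denom = e^-1=0.3679 + e^2=7.3891 + e^-1=0.3679. Sum = 8.1249, which rounds to 8.12.

8.12


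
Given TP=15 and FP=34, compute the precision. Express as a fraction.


Precision = TP / (TP + FP) = 15 / 49 = 15/49.

15/49


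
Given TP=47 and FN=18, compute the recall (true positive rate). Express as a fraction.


Recall = TP / (TP + FN) = 47 / 65 = 47/65.

47/65


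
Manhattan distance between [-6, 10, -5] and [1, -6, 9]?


d = sum of absolute differences: |-6-1|=7 + |10--6|=16 + |-5-9|=14 = 37.

37


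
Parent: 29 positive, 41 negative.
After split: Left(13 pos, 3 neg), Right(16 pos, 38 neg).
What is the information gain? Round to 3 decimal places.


H(parent) = 0.9787. H(left) = 0.6962, H(right) = 0.8767. Weighted = (16/70)*0.6962 + (54/70)*0.8767 = 0.8354. IG = 0.9787 - 0.8354 = 0.1433, which rounds to 0.143.

0.143


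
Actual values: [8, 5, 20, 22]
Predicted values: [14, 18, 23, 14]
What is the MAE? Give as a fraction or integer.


MAE = (1/4) * (|8-14|=6 + |5-18|=13 + |20-23|=3 + |22-14|=8). Sum = 30. MAE = 15/2.

15/2


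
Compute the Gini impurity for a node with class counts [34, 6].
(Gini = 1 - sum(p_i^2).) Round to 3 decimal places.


Total = 40. Proportions: 34/40, 6/40. sum(p_i^2) = 0.7450. Gini = 1 - 0.7450 = 0.2550, which rounds to 0.255.

0.255


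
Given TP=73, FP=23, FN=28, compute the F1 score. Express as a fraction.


Precision = 73/96 = 73/96. Recall = 73/101 = 73/101. F1 = 2*P*R/(P+R) = 146/197.

146/197


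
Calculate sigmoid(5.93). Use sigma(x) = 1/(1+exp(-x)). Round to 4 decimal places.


sigma(5.93) = 1/(1+e^(-5.93)) = 1/(1+0.002658) = 1/1.002658 = 0.9973.

0.9973


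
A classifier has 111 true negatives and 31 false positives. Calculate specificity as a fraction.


Specificity = TN / (TN + FP) = 111 / 142 = 111/142.

111/142


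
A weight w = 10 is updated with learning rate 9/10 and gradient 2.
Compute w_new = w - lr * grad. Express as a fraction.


w_new = 10 - 9/10 * 2 = 10 - 9/5 = 41/5.

41/5


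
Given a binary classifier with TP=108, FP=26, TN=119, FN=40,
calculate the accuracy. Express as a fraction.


Accuracy = (TP + TN) / (TP + TN + FP + FN) = (108 + 119) / 293 = 227/293.

227/293


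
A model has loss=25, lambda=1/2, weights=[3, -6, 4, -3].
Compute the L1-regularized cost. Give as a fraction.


L1 norm = sum(|w|) = 16. J = 25 + 1/2 * 16 = 33.

33


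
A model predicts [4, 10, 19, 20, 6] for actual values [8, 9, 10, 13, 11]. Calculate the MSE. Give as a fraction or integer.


MSE = (1/5) * ((8-4)^2=16 + (9-10)^2=1 + (10-19)^2=81 + (13-20)^2=49 + (11-6)^2=25). Sum = 172. MSE = 172/5.

172/5


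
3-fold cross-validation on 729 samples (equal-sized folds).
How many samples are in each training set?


Each validation fold has 729/3 = 243 samples. Training set = 729 - 243 = 486.

486


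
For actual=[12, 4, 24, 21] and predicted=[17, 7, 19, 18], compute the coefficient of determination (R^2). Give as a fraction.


Mean(y) = 61/4. SS_res = 68. SS_tot = 987/4. R^2 = 1 - 68/(987/4) = 715/987.

715/987


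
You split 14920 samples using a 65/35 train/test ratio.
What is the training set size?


Test set = 14920 * 35% = 5222. Training set = 14920 - 5222 = 9698.

9698


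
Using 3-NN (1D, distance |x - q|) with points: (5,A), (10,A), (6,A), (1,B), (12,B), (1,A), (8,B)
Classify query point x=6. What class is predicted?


Distances: |5-6|=1, |10-6|=4, |6-6|=0, |1-6|=5, |12-6|=6, |1-6|=5, |8-6|=2. 3 nearest: (6,A), (5,A), (8,B). Counts: {'A': 2, 'B': 1}. Majority class: A.

A


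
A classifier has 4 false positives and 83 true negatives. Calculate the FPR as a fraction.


FPR = FP / (FP + TN) = 4 / 87 = 4/87.

4/87


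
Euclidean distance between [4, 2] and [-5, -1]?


d = sqrt(sum of squared differences). (4--5)^2=81, (2--1)^2=9. Sum = 90.

sqrt(90)


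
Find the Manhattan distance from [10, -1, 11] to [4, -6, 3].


d = sum of absolute differences: |10-4|=6 + |-1--6|=5 + |11-3|=8 = 19.

19


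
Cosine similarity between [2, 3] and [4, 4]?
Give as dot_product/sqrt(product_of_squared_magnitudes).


dot = 20. |a|^2 = 13, |b|^2 = 32. cos = 20/sqrt(416).

20/sqrt(416)


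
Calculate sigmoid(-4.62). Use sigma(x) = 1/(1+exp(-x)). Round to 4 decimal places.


sigma(-4.62) = 1/(1+e^(4.62)) = 1/(1+101.494032) = 1/102.494032 = 0.0098.

0.0098


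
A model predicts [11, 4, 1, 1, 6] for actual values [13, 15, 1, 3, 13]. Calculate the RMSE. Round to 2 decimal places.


MSE = 35.6000. RMSE = sqrt(35.6000) = 5.97.

5.97


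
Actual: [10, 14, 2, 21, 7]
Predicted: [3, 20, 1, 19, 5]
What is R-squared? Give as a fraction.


Mean(y) = 54/5. SS_res = 94. SS_tot = 1034/5. R^2 = 1 - 94/(1034/5) = 6/11.

6/11


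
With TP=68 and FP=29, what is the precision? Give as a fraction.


Precision = TP / (TP + FP) = 68 / 97 = 68/97.

68/97


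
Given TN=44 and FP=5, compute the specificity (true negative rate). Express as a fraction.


Specificity = TN / (TN + FP) = 44 / 49 = 44/49.

44/49


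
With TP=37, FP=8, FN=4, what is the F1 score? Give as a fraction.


Precision = 37/45 = 37/45. Recall = 37/41 = 37/41. F1 = 2*P*R/(P+R) = 37/43.

37/43


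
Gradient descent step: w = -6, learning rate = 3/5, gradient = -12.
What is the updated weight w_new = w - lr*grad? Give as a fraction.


w_new = -6 - 3/5 * -12 = -6 - -36/5 = 6/5.

6/5


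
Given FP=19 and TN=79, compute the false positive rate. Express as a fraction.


FPR = FP / (FP + TN) = 19 / 98 = 19/98.

19/98


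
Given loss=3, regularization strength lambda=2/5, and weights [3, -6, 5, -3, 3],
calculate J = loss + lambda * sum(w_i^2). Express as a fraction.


L2 sq norm = sum(w^2) = 88. J = 3 + 2/5 * 88 = 191/5.

191/5


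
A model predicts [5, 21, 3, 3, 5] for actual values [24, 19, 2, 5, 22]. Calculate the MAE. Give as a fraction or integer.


MAE = (1/5) * (|24-5|=19 + |19-21|=2 + |2-3|=1 + |5-3|=2 + |22-5|=17). Sum = 41. MAE = 41/5.

41/5


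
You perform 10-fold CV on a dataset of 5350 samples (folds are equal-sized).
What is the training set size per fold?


Each validation fold has 5350/10 = 535 samples. Training set = 5350 - 535 = 4815.

4815


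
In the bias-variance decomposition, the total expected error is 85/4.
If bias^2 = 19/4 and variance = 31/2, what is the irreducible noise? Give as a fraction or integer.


Total error = bias^2 + variance + irreducible noise. So irreducible noise = 85/4 - 19/4 - 31/2 = 1.

1


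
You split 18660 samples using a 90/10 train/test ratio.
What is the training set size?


Test set = 18660 * 10% = 1866. Training set = 18660 - 1866 = 16794.

16794


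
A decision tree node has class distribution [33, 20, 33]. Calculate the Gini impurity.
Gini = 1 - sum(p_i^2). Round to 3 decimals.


Total = 86. Proportions: 33/86, 20/86, 33/86. sum(p_i^2) = 0.3486. Gini = 1 - 0.3486 = 0.6514, which rounds to 0.651.

0.651


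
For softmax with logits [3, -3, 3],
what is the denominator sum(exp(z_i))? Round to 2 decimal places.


Denom = e^3=20.0855 + e^-3=0.0498 + e^3=20.0855. Sum = 40.2208, which rounds to 40.22.

40.22


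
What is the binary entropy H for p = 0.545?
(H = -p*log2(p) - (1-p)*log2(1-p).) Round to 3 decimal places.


H = -0.545*log2(0.545) - 0.455*log2(0.455) = 0.994.

0.994


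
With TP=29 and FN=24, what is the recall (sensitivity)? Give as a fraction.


Recall = TP / (TP + FN) = 29 / 53 = 29/53.

29/53


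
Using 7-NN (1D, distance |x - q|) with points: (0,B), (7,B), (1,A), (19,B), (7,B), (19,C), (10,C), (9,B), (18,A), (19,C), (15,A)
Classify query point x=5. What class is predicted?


Distances: |0-5|=5, |7-5|=2, |1-5|=4, |19-5|=14, |7-5|=2, |19-5|=14, |10-5|=5, |9-5|=4, |18-5|=13, |19-5|=14, |15-5|=10. 7 nearest: (7,B), (7,B), (1,A), (9,B), (0,B), (10,C), (15,A). Counts: {'B': 4, 'A': 2, 'C': 1}. Majority class: B.

B


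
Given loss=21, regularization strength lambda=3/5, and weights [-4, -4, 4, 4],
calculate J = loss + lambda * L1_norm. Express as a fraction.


L1 norm = sum(|w|) = 16. J = 21 + 3/5 * 16 = 153/5.

153/5


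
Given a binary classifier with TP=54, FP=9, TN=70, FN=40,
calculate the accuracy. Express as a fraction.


Accuracy = (TP + TN) / (TP + TN + FP + FN) = (54 + 70) / 173 = 124/173.

124/173


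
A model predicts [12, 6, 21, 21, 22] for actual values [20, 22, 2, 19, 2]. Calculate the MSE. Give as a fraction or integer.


MSE = (1/5) * ((20-12)^2=64 + (22-6)^2=256 + (2-21)^2=361 + (19-21)^2=4 + (2-22)^2=400). Sum = 1085. MSE = 217.

217


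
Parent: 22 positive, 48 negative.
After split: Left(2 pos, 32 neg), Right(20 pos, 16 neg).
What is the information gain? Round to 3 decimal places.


H(parent) = 0.8981. H(left) = 0.3228, H(right) = 0.9911. Weighted = (34/70)*0.3228 + (36/70)*0.9911 = 0.6665. IG = 0.8981 - 0.6665 = 0.2316, which rounds to 0.232.

0.232


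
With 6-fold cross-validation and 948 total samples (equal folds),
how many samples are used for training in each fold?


Each validation fold has 948/6 = 158 samples. Training set = 948 - 158 = 790.

790


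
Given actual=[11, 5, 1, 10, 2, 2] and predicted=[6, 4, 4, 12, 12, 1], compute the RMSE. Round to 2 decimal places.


MSE = 23.3333. RMSE = sqrt(23.3333) = 4.83.

4.83


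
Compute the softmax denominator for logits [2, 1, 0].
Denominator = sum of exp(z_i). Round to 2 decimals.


Denom = e^2=7.3891 + e^1=2.7183 + e^0=1.0000. Sum = 11.1074, which rounds to 11.11.

11.11


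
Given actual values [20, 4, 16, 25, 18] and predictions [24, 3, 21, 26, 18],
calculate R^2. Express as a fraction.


Mean(y) = 83/5. SS_res = 43. SS_tot = 1216/5. R^2 = 1 - 43/(1216/5) = 1001/1216.

1001/1216


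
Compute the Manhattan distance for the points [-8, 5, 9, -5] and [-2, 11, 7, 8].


d = sum of absolute differences: |-8--2|=6 + |5-11|=6 + |9-7|=2 + |-5-8|=13 = 27.

27


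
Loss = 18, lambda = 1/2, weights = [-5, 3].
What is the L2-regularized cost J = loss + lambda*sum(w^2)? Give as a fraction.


L2 sq norm = sum(w^2) = 34. J = 18 + 1/2 * 34 = 35.

35


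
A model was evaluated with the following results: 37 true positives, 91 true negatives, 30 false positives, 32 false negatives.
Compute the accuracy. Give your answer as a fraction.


Accuracy = (TP + TN) / (TP + TN + FP + FN) = (37 + 91) / 190 = 64/95.

64/95


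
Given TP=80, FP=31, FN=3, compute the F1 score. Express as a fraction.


Precision = 80/111 = 80/111. Recall = 80/83 = 80/83. F1 = 2*P*R/(P+R) = 80/97.

80/97


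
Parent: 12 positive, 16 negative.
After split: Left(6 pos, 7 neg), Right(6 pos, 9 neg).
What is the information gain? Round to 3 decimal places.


H(parent) = 0.9852. H(left) = 0.9957, H(right) = 0.9710. Weighted = (13/28)*0.9957 + (15/28)*0.9710 = 0.9825. IG = 0.9852 - 0.9825 = 0.0027, which rounds to 0.003.

0.003


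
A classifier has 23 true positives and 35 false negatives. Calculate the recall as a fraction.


Recall = TP / (TP + FN) = 23 / 58 = 23/58.

23/58


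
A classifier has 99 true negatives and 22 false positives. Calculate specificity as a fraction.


Specificity = TN / (TN + FP) = 99 / 121 = 9/11.

9/11


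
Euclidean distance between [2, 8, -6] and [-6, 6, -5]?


d = sqrt(sum of squared differences). (2--6)^2=64, (8-6)^2=4, (-6--5)^2=1. Sum = 69.

sqrt(69)


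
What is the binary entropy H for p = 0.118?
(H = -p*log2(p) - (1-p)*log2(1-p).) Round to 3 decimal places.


H = -0.118*log2(0.118) - 0.882*log2(0.882) = 0.524.

0.524


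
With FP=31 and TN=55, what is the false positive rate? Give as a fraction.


FPR = FP / (FP + TN) = 31 / 86 = 31/86.

31/86


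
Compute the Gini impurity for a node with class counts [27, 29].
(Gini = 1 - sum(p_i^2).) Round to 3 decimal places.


Total = 56. Proportions: 27/56, 29/56. sum(p_i^2) = 0.5006. Gini = 1 - 0.5006 = 0.4994, which rounds to 0.499.

0.499


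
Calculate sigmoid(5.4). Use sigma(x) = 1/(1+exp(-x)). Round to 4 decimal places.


sigma(5.4) = 1/(1+e^(-5.4)) = 1/(1+0.004517) = 1/1.004517 = 0.9955.

0.9955


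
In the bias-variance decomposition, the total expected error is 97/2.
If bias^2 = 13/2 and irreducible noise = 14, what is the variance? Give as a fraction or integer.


Total error = bias^2 + variance + irreducible noise. So variance = 97/2 - 13/2 - 14 = 28.

28


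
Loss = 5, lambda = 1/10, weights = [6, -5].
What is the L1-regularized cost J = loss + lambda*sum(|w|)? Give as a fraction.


L1 norm = sum(|w|) = 11. J = 5 + 1/10 * 11 = 61/10.

61/10


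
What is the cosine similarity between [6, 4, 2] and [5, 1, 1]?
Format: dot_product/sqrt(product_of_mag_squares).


dot = 36. |a|^2 = 56, |b|^2 = 27. cos = 36/sqrt(1512).

36/sqrt(1512)


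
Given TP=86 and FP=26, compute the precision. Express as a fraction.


Precision = TP / (TP + FP) = 86 / 112 = 43/56.

43/56


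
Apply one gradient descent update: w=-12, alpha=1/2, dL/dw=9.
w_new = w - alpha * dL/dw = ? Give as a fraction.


w_new = -12 - 1/2 * 9 = -12 - 9/2 = -33/2.

-33/2


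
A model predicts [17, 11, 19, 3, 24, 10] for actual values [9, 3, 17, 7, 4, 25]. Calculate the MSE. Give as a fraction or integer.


MSE = (1/6) * ((9-17)^2=64 + (3-11)^2=64 + (17-19)^2=4 + (7-3)^2=16 + (4-24)^2=400 + (25-10)^2=225). Sum = 773. MSE = 773/6.

773/6


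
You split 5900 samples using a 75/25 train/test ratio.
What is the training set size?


Test set = 5900 * 25% = 1475. Training set = 5900 - 1475 = 4425.

4425


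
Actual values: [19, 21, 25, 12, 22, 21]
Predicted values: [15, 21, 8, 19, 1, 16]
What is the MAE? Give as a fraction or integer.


MAE = (1/6) * (|19-15|=4 + |21-21|=0 + |25-8|=17 + |12-19|=7 + |22-1|=21 + |21-16|=5). Sum = 54. MAE = 9.

9


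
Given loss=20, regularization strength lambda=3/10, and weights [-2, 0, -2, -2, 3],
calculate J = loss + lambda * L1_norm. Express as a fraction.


L1 norm = sum(|w|) = 9. J = 20 + 3/10 * 9 = 227/10.

227/10


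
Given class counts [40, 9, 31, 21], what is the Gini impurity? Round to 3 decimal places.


Total = 101. Proportions: 40/101, 9/101, 31/101, 21/101. sum(p_i^2) = 0.3022. Gini = 1 - 0.3022 = 0.6978, which rounds to 0.698.

0.698


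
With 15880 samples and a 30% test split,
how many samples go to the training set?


Test set = 15880 * 30% = 4764. Training set = 15880 - 4764 = 11116.

11116


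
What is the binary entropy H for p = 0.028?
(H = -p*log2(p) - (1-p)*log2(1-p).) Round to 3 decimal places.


H = -0.028*log2(0.028) - 0.972*log2(0.972) = 0.184.

0.184


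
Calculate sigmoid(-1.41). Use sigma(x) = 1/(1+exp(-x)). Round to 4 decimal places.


sigma(-1.41) = 1/(1+e^(1.41)) = 1/(1+4.095955) = 1/5.095955 = 0.1962.

0.1962


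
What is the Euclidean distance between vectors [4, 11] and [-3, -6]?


d = sqrt(sum of squared differences). (4--3)^2=49, (11--6)^2=289. Sum = 338.

sqrt(338)


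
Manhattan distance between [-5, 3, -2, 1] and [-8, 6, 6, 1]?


d = sum of absolute differences: |-5--8|=3 + |3-6|=3 + |-2-6|=8 + |1-1|=0 = 14.

14


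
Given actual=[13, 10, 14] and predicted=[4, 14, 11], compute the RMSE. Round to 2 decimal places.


MSE = 35.3333. RMSE = sqrt(35.3333) = 5.94.

5.94


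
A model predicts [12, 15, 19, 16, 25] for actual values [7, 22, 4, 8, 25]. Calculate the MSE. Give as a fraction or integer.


MSE = (1/5) * ((7-12)^2=25 + (22-15)^2=49 + (4-19)^2=225 + (8-16)^2=64 + (25-25)^2=0). Sum = 363. MSE = 363/5.

363/5


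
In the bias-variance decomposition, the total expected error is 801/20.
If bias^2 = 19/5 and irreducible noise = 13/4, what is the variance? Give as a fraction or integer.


Total error = bias^2 + variance + irreducible noise. So variance = 801/20 - 19/5 - 13/4 = 33.

33


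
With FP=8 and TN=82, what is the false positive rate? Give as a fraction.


FPR = FP / (FP + TN) = 8 / 90 = 4/45.

4/45


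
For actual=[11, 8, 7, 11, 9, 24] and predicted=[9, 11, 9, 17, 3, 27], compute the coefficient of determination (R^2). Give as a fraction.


Mean(y) = 35/3. SS_res = 98. SS_tot = 586/3. R^2 = 1 - 98/(586/3) = 146/293.

146/293


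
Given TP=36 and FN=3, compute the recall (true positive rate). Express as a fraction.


Recall = TP / (TP + FN) = 36 / 39 = 12/13.

12/13


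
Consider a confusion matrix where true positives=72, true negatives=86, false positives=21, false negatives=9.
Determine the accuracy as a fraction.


Accuracy = (TP + TN) / (TP + TN + FP + FN) = (72 + 86) / 188 = 79/94.

79/94


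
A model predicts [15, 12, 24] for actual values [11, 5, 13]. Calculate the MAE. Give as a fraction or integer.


MAE = (1/3) * (|11-15|=4 + |5-12|=7 + |13-24|=11). Sum = 22. MAE = 22/3.

22/3


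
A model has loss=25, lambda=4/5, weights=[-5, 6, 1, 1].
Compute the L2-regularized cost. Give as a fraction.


L2 sq norm = sum(w^2) = 63. J = 25 + 4/5 * 63 = 377/5.

377/5


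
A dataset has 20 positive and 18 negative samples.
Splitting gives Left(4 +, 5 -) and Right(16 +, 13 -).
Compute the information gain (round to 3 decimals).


H(parent) = 0.9980. H(left) = 0.9911, H(right) = 0.9923. Weighted = (9/38)*0.9911 + (29/38)*0.9923 = 0.9920. IG = 0.9980 - 0.9920 = 0.0060, which rounds to 0.006.

0.006


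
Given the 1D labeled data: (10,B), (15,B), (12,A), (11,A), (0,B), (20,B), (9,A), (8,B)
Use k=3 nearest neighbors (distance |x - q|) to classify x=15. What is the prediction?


Distances: |10-15|=5, |15-15|=0, |12-15|=3, |11-15|=4, |0-15|=15, |20-15|=5, |9-15|=6, |8-15|=7. 3 nearest: (15,B), (12,A), (11,A). Counts: {'B': 1, 'A': 2}. Majority class: A.

A


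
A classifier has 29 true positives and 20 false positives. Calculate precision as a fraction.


Precision = TP / (TP + FP) = 29 / 49 = 29/49.

29/49


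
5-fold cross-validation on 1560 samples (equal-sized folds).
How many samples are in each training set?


Each validation fold has 1560/5 = 312 samples. Training set = 1560 - 312 = 1248.

1248


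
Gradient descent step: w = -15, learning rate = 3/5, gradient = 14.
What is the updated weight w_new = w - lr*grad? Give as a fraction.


w_new = -15 - 3/5 * 14 = -15 - 42/5 = -117/5.

-117/5


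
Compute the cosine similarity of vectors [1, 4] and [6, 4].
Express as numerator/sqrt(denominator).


dot = 22. |a|^2 = 17, |b|^2 = 52. cos = 22/sqrt(884).

22/sqrt(884)


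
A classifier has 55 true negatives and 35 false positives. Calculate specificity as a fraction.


Specificity = TN / (TN + FP) = 55 / 90 = 11/18.

11/18


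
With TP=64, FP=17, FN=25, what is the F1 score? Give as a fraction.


Precision = 64/81 = 64/81. Recall = 64/89 = 64/89. F1 = 2*P*R/(P+R) = 64/85.

64/85


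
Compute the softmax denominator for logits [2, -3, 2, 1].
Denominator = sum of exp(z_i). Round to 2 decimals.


Denom = e^2=7.3891 + e^-3=0.0498 + e^2=7.3891 + e^1=2.7183. Sum = 17.5463, which rounds to 17.55.

17.55


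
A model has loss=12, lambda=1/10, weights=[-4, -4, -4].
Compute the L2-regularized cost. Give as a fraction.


L2 sq norm = sum(w^2) = 48. J = 12 + 1/10 * 48 = 84/5.

84/5


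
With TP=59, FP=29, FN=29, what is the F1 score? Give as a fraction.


Precision = 59/88 = 59/88. Recall = 59/88 = 59/88. F1 = 2*P*R/(P+R) = 59/88.

59/88


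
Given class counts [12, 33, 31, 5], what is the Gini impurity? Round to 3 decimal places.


Total = 81. Proportions: 12/81, 33/81, 31/81, 5/81. sum(p_i^2) = 0.3382. Gini = 1 - 0.3382 = 0.6618, which rounds to 0.662.

0.662


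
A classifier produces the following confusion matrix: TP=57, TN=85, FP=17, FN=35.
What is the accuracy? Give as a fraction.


Accuracy = (TP + TN) / (TP + TN + FP + FN) = (57 + 85) / 194 = 71/97.

71/97


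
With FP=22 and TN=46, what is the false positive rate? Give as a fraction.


FPR = FP / (FP + TN) = 22 / 68 = 11/34.

11/34


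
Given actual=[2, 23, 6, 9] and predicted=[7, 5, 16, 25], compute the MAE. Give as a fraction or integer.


MAE = (1/4) * (|2-7|=5 + |23-5|=18 + |6-16|=10 + |9-25|=16). Sum = 49. MAE = 49/4.

49/4


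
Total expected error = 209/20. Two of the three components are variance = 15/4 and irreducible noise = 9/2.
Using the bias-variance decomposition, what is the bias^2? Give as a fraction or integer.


Total error = bias^2 + variance + irreducible noise. So bias^2 = 209/20 - 15/4 - 9/2 = 11/5.

11/5


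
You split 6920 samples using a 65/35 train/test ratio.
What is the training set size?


Test set = 6920 * 35% = 2422. Training set = 6920 - 2422 = 4498.

4498


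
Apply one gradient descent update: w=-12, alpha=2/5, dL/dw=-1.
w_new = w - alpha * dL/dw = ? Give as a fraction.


w_new = -12 - 2/5 * -1 = -12 - -2/5 = -58/5.

-58/5


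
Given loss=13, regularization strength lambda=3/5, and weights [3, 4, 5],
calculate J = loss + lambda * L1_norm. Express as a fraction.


L1 norm = sum(|w|) = 12. J = 13 + 3/5 * 12 = 101/5.

101/5


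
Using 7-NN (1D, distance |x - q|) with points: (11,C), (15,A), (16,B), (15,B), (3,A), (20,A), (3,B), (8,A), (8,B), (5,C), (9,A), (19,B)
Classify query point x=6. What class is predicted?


Distances: |11-6|=5, |15-6|=9, |16-6|=10, |15-6|=9, |3-6|=3, |20-6|=14, |3-6|=3, |8-6|=2, |8-6|=2, |5-6|=1, |9-6|=3, |19-6|=13. 7 nearest: (5,C), (8,A), (8,B), (3,A), (9,A), (3,B), (11,C). Counts: {'C': 2, 'A': 3, 'B': 2}. Majority class: A.

A


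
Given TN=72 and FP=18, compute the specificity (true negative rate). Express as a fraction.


Specificity = TN / (TN + FP) = 72 / 90 = 4/5.

4/5


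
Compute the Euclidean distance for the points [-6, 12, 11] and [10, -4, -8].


d = sqrt(sum of squared differences). (-6-10)^2=256, (12--4)^2=256, (11--8)^2=361. Sum = 873.

sqrt(873)


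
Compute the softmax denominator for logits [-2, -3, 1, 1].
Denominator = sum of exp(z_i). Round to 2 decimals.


Denom = e^-2=0.1353 + e^-3=0.0498 + e^1=2.7183 + e^1=2.7183. Sum = 5.6217, which rounds to 5.62.

5.62


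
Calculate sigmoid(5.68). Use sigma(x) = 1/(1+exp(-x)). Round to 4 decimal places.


sigma(5.68) = 1/(1+e^(-5.68)) = 1/(1+0.003414) = 1/1.003414 = 0.9966.

0.9966


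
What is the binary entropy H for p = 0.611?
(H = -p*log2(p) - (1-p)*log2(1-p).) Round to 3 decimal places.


H = -0.611*log2(0.611) - 0.389*log2(0.389) = 0.964.

0.964


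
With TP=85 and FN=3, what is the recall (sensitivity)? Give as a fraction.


Recall = TP / (TP + FN) = 85 / 88 = 85/88.

85/88


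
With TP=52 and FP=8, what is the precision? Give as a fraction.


Precision = TP / (TP + FP) = 52 / 60 = 13/15.

13/15


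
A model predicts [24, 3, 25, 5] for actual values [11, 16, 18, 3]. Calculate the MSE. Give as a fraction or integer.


MSE = (1/4) * ((11-24)^2=169 + (16-3)^2=169 + (18-25)^2=49 + (3-5)^2=4). Sum = 391. MSE = 391/4.

391/4


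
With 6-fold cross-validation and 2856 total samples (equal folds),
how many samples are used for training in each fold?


Each validation fold has 2856/6 = 476 samples. Training set = 2856 - 476 = 2380.

2380


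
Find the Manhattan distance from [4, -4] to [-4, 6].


d = sum of absolute differences: |4--4|=8 + |-4-6|=10 = 18.

18


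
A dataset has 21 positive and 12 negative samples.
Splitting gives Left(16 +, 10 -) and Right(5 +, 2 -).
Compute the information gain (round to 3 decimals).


H(parent) = 0.9457. H(left) = 0.9612, H(right) = 0.8631. Weighted = (26/33)*0.9612 + (7/33)*0.8631 = 0.9404. IG = 0.9457 - 0.9404 = 0.0053, which rounds to 0.005.

0.005


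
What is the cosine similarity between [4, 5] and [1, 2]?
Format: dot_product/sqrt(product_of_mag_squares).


dot = 14. |a|^2 = 41, |b|^2 = 5. cos = 14/sqrt(205).

14/sqrt(205)


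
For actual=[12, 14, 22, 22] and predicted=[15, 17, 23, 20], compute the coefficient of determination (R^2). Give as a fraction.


Mean(y) = 35/2. SS_res = 23. SS_tot = 83. R^2 = 1 - 23/(83) = 60/83.

60/83


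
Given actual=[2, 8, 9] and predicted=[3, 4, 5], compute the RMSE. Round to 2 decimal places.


MSE = 11.0000. RMSE = sqrt(11.0000) = 3.32.

3.32


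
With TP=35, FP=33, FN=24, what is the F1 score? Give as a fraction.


Precision = 35/68 = 35/68. Recall = 35/59 = 35/59. F1 = 2*P*R/(P+R) = 70/127.

70/127


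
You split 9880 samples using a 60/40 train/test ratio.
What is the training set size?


Test set = 9880 * 40% = 3952. Training set = 9880 - 3952 = 5928.

5928


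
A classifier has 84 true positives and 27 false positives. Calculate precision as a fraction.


Precision = TP / (TP + FP) = 84 / 111 = 28/37.

28/37


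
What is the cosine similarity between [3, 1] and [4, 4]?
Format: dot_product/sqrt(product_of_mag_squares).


dot = 16. |a|^2 = 10, |b|^2 = 32. cos = 16/sqrt(320).

16/sqrt(320)


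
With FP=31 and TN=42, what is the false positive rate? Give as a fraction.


FPR = FP / (FP + TN) = 31 / 73 = 31/73.

31/73


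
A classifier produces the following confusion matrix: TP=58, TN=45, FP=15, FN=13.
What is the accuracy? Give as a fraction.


Accuracy = (TP + TN) / (TP + TN + FP + FN) = (58 + 45) / 131 = 103/131.

103/131


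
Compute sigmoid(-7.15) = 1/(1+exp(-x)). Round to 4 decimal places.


sigma(-7.15) = 1/(1+e^(7.15)) = 1/(1+1274.105955) = 1/1275.105955 = 0.0008.

0.0008


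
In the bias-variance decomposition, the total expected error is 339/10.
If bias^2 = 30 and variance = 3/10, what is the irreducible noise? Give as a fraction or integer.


Total error = bias^2 + variance + irreducible noise. So irreducible noise = 339/10 - 30 - 3/10 = 18/5.

18/5


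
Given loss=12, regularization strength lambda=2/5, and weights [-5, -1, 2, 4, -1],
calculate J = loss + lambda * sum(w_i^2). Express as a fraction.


L2 sq norm = sum(w^2) = 47. J = 12 + 2/5 * 47 = 154/5.

154/5


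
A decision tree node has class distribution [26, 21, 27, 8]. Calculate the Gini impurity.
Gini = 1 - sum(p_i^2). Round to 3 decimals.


Total = 82. Proportions: 26/82, 21/82, 27/82, 8/82. sum(p_i^2) = 0.2841. Gini = 1 - 0.2841 = 0.7159, which rounds to 0.716.

0.716


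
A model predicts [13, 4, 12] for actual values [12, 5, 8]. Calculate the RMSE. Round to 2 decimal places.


MSE = 6.0000. RMSE = sqrt(6.0000) = 2.45.

2.45


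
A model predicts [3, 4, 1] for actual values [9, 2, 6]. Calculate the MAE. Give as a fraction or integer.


MAE = (1/3) * (|9-3|=6 + |2-4|=2 + |6-1|=5). Sum = 13. MAE = 13/3.

13/3


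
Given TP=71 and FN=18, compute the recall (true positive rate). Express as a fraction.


Recall = TP / (TP + FN) = 71 / 89 = 71/89.

71/89


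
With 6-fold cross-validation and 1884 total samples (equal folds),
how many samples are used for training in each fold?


Each validation fold has 1884/6 = 314 samples. Training set = 1884 - 314 = 1570.

1570


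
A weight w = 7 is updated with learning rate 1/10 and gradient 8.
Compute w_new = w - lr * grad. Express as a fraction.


w_new = 7 - 1/10 * 8 = 7 - 4/5 = 31/5.

31/5


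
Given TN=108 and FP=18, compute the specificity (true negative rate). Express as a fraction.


Specificity = TN / (TN + FP) = 108 / 126 = 6/7.

6/7


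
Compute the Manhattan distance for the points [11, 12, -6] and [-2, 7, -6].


d = sum of absolute differences: |11--2|=13 + |12-7|=5 + |-6--6|=0 = 18.

18


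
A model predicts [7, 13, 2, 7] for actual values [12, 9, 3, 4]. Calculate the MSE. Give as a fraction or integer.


MSE = (1/4) * ((12-7)^2=25 + (9-13)^2=16 + (3-2)^2=1 + (4-7)^2=9). Sum = 51. MSE = 51/4.

51/4


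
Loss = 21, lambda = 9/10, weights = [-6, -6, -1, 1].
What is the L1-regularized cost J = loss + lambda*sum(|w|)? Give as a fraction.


L1 norm = sum(|w|) = 14. J = 21 + 9/10 * 14 = 168/5.

168/5


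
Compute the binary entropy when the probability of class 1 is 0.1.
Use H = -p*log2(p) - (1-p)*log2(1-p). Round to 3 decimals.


H = -0.1*log2(0.1) - 0.9*log2(0.9) = 0.469.

0.469


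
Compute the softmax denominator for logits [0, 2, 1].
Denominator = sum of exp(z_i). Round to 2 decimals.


Denom = e^0=1.0000 + e^2=7.3891 + e^1=2.7183. Sum = 11.1074, which rounds to 11.11.

11.11


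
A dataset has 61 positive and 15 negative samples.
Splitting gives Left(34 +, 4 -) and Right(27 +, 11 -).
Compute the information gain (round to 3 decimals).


H(parent) = 0.7166. H(left) = 0.4855, H(right) = 0.8680. Weighted = (38/76)*0.4855 + (38/76)*0.8680 = 0.6768. IG = 0.7166 - 0.6768 = 0.0398, which rounds to 0.040.

0.040


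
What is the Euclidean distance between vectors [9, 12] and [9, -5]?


d = sqrt(sum of squared differences). (9-9)^2=0, (12--5)^2=289. Sum = 289.

17


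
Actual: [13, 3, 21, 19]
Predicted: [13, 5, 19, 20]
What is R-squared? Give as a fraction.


Mean(y) = 14. SS_res = 9. SS_tot = 196. R^2 = 1 - 9/(196) = 187/196.

187/196
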